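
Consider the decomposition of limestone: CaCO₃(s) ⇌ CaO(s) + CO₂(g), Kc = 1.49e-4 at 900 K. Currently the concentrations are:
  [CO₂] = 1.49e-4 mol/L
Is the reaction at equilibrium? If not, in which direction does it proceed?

(CaCO₃, CaO are pure solids — omitted from Qc.)
Qc = [CO₂] = 1.49e-4
Qc = 1.49e-4 = Kc, so the system is already at equilibrium.

neither direction; the system is at equilibrium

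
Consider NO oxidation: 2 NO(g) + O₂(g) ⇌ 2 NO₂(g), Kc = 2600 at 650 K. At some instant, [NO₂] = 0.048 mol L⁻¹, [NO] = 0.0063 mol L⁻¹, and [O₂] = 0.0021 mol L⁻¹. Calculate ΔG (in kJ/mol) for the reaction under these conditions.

ΔG = 12.8 kJ/mol

Qc = [NO₂]² / ([NO]²·[O₂]) = (0.048)² / ((0.0063)²·(0.0021)) = 27600
ΔG = RT ln(Qc/Kc) = (8.314 J mol⁻¹ K⁻¹)(650 K) × ln(27600/2600)
   = (5.404 kJ/mol)(2.362) = 12.8 kJ/mol
ΔG > 0, so the forward reaction is non-spontaneous (proceeds in reverse).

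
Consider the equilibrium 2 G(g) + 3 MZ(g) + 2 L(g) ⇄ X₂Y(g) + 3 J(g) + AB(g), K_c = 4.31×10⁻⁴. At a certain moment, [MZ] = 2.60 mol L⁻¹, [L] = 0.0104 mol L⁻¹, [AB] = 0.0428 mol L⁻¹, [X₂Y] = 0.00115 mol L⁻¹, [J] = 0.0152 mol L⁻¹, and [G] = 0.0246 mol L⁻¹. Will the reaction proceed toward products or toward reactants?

to the right

Q_c = [X₂Y]·[J]³·[AB] / ([G]²·[MZ]³·[L]²) = (0.00115)·(0.0152)³·(0.0428) / ((0.0246)²·(2.60)³·(0.0104)²) = 1.50×10⁻⁴
Q_c = 1.50×10⁻⁴ < K_c = 4.31×10⁻⁴, so the forward reaction proceeds.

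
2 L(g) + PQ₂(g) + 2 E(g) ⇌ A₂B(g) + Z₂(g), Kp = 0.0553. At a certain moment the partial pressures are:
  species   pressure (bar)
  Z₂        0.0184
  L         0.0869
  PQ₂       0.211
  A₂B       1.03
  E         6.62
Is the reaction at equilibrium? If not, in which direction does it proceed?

to the left

Qp = P(A₂B)·P(Z₂) / (P(L)²·P(PQ₂)·P(E)²) = (1.03)·(0.0184) / ((0.0869)²·(0.211)·(6.62)²) = 0.271
Qp = 0.271 > Kp = 0.0553, so the reverse reaction proceeds.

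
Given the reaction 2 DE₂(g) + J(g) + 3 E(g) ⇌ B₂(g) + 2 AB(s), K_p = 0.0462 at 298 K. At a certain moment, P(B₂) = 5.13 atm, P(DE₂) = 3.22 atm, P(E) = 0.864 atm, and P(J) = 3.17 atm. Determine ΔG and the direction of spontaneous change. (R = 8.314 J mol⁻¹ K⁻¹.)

ΔG = 4.10 kJ/mol; the forward reaction is non-spontaneous

(AB is a pure solid — omitted from Q_p.)
Q_p = P(B₂) / (P(DE₂)²·P(J)·P(E)³) = (5.13) / ((3.22)²·(3.17)·(0.864)³) = 0.242
ΔG = RT ln(Q_p/K_p) = (8.314 J mol⁻¹ K⁻¹)(298 K) × ln(0.242/0.0462)
   = (2.478 kJ/mol)(1.656) = 4.10 kJ/mol
ΔG > 0, so the forward reaction is non-spontaneous (proceeds in reverse).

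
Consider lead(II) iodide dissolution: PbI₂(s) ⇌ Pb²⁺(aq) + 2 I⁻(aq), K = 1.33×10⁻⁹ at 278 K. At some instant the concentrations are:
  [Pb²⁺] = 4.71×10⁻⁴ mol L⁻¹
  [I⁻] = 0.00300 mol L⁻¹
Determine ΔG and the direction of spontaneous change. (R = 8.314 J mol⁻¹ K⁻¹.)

(PbI₂ is a pure solid — omitted from Q.)
Q = [Pb²⁺]·[I⁻]² = (4.71×10⁻⁴)·(0.00300)² = 4.24×10⁻⁹
ΔG = RT ln(Q/K) = (8.314 J mol⁻¹ K⁻¹)(278 K) × ln(4.24×10⁻⁹/1.33×10⁻⁹)
   = (2.311 kJ/mol)(1.159) = 2.68 kJ/mol
ΔG > 0, so the forward reaction is non-spontaneous (proceeds in reverse).

ΔG = 2.68 kJ/mol; the forward reaction is non-spontaneous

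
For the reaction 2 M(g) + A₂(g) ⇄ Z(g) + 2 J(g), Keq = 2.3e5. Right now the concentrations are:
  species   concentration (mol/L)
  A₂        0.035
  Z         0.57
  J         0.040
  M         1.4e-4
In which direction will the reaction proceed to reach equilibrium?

Q = [Z]·[J]² / ([M]²·[A₂]) = (0.57)·(0.040)² / ((1.4e-4)²·(0.035)) = 1.3e6
Q = 1.3e6 > Keq = 2.3e5, so the reverse reaction proceeds.

toward reactants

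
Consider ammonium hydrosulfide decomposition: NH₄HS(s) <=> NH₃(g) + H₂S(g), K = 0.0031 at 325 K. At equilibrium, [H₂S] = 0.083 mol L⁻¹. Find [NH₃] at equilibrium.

[NH₃] = 0.037 mol L⁻¹

(NH₄HS is a pure solid — omitted from K.)
At equilibrium, K = [NH₃]·[H₂S] = 0.0031.
([NH₃])·(0.083) = 0.0031
[NH₃] = 0.0373 = 0.037 mol L⁻¹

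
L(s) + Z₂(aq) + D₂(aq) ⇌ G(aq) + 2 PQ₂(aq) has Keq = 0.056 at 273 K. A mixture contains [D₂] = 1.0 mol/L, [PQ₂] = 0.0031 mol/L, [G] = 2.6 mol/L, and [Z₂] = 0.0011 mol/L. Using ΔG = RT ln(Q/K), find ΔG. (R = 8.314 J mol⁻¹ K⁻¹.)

ΔG = -2.05 kJ/mol

(L is a pure solid — omitted from Q.)
Q = [G]·[PQ₂]² / ([Z₂]·[D₂]) = (2.6)·(0.0031)² / ((0.0011)·(1.0)) = 0.0227
ΔG = RT ln(Q/Keq) = (8.314 J mol⁻¹ K⁻¹)(273 K) × ln(0.0227/0.056)
   = (2.270 kJ/mol)(-0.9030) = -2.05 kJ/mol
ΔG < 0, so the forward reaction is spontaneous (proceeds forward).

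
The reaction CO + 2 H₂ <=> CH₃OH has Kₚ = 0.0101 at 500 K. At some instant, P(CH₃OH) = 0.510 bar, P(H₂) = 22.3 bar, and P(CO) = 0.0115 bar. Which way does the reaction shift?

Qₚ = P(CH₃OH) / (P(CO)·P(H₂)²) = (0.510) / ((0.0115)·(22.3)²) = 0.0892
Qₚ = 0.0892 > Kₚ = 0.0101, so the reverse reaction proceeds.

in the reverse direction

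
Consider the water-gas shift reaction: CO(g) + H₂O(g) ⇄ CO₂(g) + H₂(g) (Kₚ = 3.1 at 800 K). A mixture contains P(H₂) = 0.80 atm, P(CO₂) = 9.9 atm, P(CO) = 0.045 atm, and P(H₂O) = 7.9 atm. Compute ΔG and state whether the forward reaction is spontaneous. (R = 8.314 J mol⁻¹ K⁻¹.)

Qₚ = P(CO₂)·P(H₂) / (P(CO)·P(H₂O)) = (9.9)·(0.80) / ((0.045)·(7.9)) = 22.3
ΔG = RT ln(Qₚ/Kₚ) = (8.314 J mol⁻¹ K⁻¹)(800 K) × ln(22.3/3.1)
   = (6.651 kJ/mol)(1.973) = 13.1 kJ/mol
ΔG > 0, so the forward reaction is non-spontaneous (proceeds in reverse).

ΔG = 13.1 kJ/mol; the forward reaction is non-spontaneous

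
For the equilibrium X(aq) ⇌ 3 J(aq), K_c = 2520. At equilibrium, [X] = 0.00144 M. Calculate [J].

[J] = 1.54 M

At equilibrium, K_c = [J]³ / [X] = 2520.
([J])³ / (0.00144) = 2520
[J]³ = 3.63 ⇒ [J] = 1.54 M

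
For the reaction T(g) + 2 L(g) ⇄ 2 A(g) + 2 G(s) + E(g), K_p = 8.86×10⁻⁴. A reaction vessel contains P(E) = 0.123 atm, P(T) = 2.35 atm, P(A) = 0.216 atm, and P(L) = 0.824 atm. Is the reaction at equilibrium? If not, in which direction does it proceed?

(G is a pure solid — omitted from Q_p.)
Q_p = P(A)²·P(E) / (P(T)·P(L)²) = (0.216)²·(0.123) / ((2.35)·(0.824)²) = 0.00360
Q_p = 0.00360 > K_p = 8.86×10⁻⁴, so the reverse reaction proceeds.

in the reverse direction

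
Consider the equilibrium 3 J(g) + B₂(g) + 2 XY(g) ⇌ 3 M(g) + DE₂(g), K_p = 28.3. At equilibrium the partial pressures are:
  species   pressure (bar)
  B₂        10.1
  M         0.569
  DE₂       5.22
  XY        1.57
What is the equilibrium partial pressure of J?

P(J) = 0.111 bar

At equilibrium, K_p = P(M)³·P(DE₂) / (P(J)³·P(B₂)·P(XY)²) = 28.3.
(0.569)³·(5.22) / ((P(J))³·(10.1)·(1.57)²) = 28.3
P(J)³ = 0.00136 ⇒ P(J) = 0.111 bar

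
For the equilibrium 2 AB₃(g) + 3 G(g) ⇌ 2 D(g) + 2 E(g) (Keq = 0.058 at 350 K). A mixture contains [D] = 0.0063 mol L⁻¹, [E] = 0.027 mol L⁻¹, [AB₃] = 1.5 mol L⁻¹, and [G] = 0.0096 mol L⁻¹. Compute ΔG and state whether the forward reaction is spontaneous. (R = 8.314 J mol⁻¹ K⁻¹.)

ΔG = -4.03 kJ/mol; the forward reaction is spontaneous

Q = [D]²·[E]² / ([AB₃]²·[G]³) = (0.0063)²·(0.027)² / ((1.5)²·(0.0096)³) = 0.0145
ΔG = RT ln(Q/Keq) = (8.314 J mol⁻¹ K⁻¹)(350 K) × ln(0.0145/0.058)
   = (2.910 kJ/mol)(-1.386) = -4.03 kJ/mol
ΔG < 0, so the forward reaction is spontaneous (proceeds forward).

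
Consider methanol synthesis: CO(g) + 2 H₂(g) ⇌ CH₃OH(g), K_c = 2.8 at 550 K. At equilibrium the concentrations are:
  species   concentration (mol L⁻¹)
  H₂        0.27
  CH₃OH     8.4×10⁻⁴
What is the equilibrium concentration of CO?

[CO] = 0.0041 mol L⁻¹

At equilibrium, K_c = [CH₃OH] / ([CO]·[H₂]²) = 2.8.
(8.4×10⁻⁴) / (([CO])·(0.27)²) = 2.8
[CO] = 0.00412 = 0.0041 mol L⁻¹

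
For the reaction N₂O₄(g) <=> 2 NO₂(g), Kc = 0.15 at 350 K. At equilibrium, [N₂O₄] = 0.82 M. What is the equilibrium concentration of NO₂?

[NO₂] = 0.35 M

At equilibrium, Kc = [NO₂]² / [N₂O₄] = 0.15.
([NO₂])² / (0.82) = 0.15
[NO₂]² = 0.123 ⇒ [NO₂] = 0.35 M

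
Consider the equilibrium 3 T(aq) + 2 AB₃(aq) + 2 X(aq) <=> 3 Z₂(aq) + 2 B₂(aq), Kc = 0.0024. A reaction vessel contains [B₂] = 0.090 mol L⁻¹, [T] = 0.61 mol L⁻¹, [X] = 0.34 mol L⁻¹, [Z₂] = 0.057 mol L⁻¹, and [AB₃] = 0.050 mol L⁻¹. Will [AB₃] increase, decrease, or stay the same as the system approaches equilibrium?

increase

Qc = [Z₂]³·[B₂]² / ([T]³·[AB₃]²·[X]²) = (0.057)³·(0.090)² / ((0.61)³·(0.050)²·(0.34)²) = 0.023
Qc = 0.023 > Kc = 0.0024: net reverse reaction.
AB₃ is a reactant, so it increases.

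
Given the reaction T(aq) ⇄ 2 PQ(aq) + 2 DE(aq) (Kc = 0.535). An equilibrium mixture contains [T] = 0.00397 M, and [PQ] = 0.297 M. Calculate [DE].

[DE] = 0.155 M

At equilibrium, Kc = [PQ]²·[DE]² / [T] = 0.535.
(0.297)²·([DE])² / (0.00397) = 0.535
[DE]² = 0.0241 ⇒ [DE] = 0.155 M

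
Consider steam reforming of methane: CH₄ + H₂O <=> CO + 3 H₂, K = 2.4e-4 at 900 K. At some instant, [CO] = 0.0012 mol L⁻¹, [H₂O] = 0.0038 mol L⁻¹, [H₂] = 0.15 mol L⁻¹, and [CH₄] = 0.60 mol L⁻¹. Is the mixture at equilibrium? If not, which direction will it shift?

no; Q > K, reaction proceeds in reverse

Q = [CO]·[H₂]³ / ([CH₄]·[H₂O]) = (0.0012)·(0.15)³ / ((0.60)·(0.0038)) = 0.0018
Q = 0.0018 > K = 2.4e-4: net reverse reaction.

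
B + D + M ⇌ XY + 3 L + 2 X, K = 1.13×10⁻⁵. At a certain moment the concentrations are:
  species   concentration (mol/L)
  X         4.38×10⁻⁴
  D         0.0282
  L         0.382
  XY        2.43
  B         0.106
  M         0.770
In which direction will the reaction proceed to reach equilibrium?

Q = [XY]·[L]³·[X]² / ([B]·[D]·[M]) = (2.43)·(0.382)³·(4.38×10⁻⁴)² / ((0.106)·(0.0282)·(0.770)) = 1.13×10⁻⁵
Q = 1.13×10⁻⁵ = K, so the system is already at equilibrium.

no net change (already at equilibrium)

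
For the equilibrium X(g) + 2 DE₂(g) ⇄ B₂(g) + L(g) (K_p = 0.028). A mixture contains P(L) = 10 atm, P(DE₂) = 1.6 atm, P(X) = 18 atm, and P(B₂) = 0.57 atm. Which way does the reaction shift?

Q_p = P(B₂)·P(L) / (P(X)·P(DE₂)²) = (0.57)·(10) / ((18)·(1.6)²) = 0.12
Q_p = 0.12 > K_p = 0.028, so the reverse reaction proceeds.

reverse (toward reactants)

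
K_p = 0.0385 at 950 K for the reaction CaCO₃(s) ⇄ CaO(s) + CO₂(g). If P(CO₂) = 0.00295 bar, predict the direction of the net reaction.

(CaCO₃, CaO are pure solids — omitted from Q_p.)
Q_p = P(CO₂) = 0.00295
Q_p = 0.00295 < K_p = 0.0385, so the forward reaction proceeds.

to the right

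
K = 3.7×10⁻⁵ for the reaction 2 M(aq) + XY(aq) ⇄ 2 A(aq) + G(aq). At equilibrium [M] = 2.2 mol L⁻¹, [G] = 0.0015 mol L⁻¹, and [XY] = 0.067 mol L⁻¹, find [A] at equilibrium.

[A] = 0.089 mol L⁻¹

At equilibrium, K = [A]²·[G] / ([M]²·[XY]) = 3.7×10⁻⁵.
([A])²·(0.0015) / ((2.2)²·(0.067)) = 3.7×10⁻⁵
[A]² = 0.00800 ⇒ [A] = 0.089 mol L⁻¹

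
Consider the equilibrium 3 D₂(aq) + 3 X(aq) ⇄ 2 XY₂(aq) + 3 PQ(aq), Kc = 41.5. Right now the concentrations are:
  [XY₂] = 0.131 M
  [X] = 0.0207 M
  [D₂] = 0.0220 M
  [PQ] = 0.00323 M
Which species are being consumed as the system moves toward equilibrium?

D₂, X (reactants)

Qc = [XY₂]²·[PQ]³ / ([D₂]³·[X]³) = (0.131)²·(0.00323)³ / ((0.0220)³·(0.0207)³) = 6.12
Qc = 6.12 < Kc = 41.5: net forward reaction.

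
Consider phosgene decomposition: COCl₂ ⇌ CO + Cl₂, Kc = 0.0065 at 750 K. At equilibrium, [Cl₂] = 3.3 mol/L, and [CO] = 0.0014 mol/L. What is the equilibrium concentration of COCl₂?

At equilibrium, Kc = [CO]·[Cl₂] / [COCl₂] = 0.0065.
(0.0014)·(3.3) / ([COCl₂]) = 0.0065
[COCl₂] = 0.711 = 0.71 mol/L

[COCl₂] = 0.71 mol/L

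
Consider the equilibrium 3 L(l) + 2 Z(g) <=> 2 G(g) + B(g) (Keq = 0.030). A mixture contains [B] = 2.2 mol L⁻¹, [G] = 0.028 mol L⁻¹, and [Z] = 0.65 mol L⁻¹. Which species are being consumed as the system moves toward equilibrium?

(L is a pure liquid — omitted from Q.)
Q = [G]²·[B] / [Z]² = (0.028)²·(2.2) / (0.65)² = 0.0041
Q = 0.0041 < Keq = 0.030: net forward reaction.

L, Z (reactants)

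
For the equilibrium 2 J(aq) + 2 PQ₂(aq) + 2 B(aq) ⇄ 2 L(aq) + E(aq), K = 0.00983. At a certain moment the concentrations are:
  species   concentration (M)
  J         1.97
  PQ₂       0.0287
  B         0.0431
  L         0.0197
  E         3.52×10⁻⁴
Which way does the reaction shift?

in the reverse direction

Q = [L]²·[E] / ([J]²·[PQ₂]²·[B]²) = (0.0197)²·(3.52×10⁻⁴) / ((1.97)²·(0.0287)²·(0.0431)²) = 0.0230
Q = 0.0230 > K = 0.00983, so the reverse reaction proceeds.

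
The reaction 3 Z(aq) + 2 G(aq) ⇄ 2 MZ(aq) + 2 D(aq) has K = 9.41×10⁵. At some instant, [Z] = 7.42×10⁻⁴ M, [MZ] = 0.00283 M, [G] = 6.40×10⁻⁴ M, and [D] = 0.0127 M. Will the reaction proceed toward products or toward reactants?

reverse (toward reactants)

Q = [MZ]²·[D]² / ([Z]³·[G]²) = (0.00283)²·(0.0127)² / ((7.42×10⁻⁴)³·(6.40×10⁻⁴)²) = 7.72×10⁶
Q = 7.72×10⁶ > K = 9.41×10⁵, so the reverse reaction proceeds.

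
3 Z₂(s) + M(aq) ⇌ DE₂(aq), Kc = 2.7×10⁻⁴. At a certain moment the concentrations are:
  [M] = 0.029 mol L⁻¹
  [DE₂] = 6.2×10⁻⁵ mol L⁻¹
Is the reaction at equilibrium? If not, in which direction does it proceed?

in the reverse direction

(Z₂ is a pure solid — omitted from Qc.)
Qc = [DE₂] / [M] = (6.2×10⁻⁵) / (0.029) = 0.0021
Qc = 0.0021 > Kc = 2.7×10⁻⁴, so the reverse reaction proceeds.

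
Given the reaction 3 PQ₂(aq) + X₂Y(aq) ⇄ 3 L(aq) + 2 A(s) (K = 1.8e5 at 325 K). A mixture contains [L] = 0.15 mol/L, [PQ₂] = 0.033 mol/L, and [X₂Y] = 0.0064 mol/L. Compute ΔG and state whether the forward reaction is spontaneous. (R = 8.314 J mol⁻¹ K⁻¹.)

(A is a pure solid — omitted from Q.)
Q = [L]³ / ([PQ₂]³·[X₂Y]) = (0.15)³ / ((0.033)³·(0.0064)) = 14700
ΔG = RT ln(Q/K) = (8.314 J mol⁻¹ K⁻¹)(325 K) × ln(14700/1.8e5)
   = (2.702 kJ/mol)(-2.505) = -6.77 kJ/mol
ΔG < 0, so the forward reaction is spontaneous (proceeds forward).

ΔG = -6.77 kJ/mol; the forward reaction is spontaneous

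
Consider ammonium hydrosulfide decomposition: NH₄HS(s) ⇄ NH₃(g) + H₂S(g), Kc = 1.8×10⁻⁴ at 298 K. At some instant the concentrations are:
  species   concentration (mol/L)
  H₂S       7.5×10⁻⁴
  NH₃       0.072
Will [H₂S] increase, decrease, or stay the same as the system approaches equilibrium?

(NH₄HS is a pure solid — omitted from Qc.)
Qc = [NH₃]·[H₂S] = (0.072)·(7.5×10⁻⁴) = 5.4×10⁻⁵
Qc = 5.4×10⁻⁵ < Kc = 1.8×10⁻⁴: net forward reaction.
H₂S is a product, so it increases.

increase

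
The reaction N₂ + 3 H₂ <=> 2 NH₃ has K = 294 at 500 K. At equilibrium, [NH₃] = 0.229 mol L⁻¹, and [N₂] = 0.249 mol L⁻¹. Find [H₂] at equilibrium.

At equilibrium, K = [NH₃]² / ([N₂]·[H₂]³) = 294.
(0.229)² / ((0.249)·([H₂])³) = 294
[H₂]³ = 7.16e-4 ⇒ [H₂] = 0.0895 mol L⁻¹

[H₂] = 0.0895 mol L⁻¹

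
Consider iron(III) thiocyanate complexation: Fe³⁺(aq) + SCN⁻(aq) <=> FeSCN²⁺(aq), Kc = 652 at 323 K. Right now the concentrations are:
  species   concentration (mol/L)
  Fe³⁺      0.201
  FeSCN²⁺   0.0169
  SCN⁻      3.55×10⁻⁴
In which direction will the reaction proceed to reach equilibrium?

in the forward direction

Qc = [FeSCN²⁺] / ([Fe³⁺]·[SCN⁻]) = (0.0169) / ((0.201)·(3.55×10⁻⁴)) = 237
Qc = 237 < Kc = 652, so the forward reaction proceeds.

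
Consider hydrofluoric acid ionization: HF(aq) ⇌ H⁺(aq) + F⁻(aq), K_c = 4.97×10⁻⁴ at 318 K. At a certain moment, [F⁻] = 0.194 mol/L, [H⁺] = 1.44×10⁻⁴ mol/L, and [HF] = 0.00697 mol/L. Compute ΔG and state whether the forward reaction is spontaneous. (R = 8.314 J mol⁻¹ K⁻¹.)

Q_c = [H⁺]·[F⁻] / [HF] = (1.44×10⁻⁴)·(0.194) / (0.00697) = 0.00401
ΔG = RT ln(Q_c/K_c) = (8.314 J mol⁻¹ K⁻¹)(318 K) × ln(0.00401/4.97×10⁻⁴)
   = (2.644 kJ/mol)(2.088) = 5.52 kJ/mol
ΔG > 0, so the forward reaction is non-spontaneous (proceeds in reverse).

ΔG = 5.52 kJ/mol; the forward reaction is non-spontaneous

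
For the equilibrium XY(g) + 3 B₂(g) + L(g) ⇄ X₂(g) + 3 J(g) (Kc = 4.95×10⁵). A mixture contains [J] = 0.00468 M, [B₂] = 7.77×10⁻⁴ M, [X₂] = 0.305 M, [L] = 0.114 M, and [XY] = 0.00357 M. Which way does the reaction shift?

forward (toward products)

Qc = [X₂]·[J]³ / ([XY]·[B₂]³·[L]) = (0.305)·(0.00468)³ / ((0.00357)·(7.77×10⁻⁴)³·(0.114)) = 1.64×10⁵
Qc = 1.64×10⁵ < Kc = 4.95×10⁵, so the forward reaction proceeds.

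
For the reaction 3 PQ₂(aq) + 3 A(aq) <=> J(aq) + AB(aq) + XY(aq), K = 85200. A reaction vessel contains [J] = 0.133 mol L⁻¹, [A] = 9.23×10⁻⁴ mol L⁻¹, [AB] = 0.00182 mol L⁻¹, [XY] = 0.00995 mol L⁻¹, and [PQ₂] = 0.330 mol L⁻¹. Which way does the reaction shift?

no net change (already at equilibrium)

Q = [J]·[AB]·[XY] / ([PQ₂]³·[A]³) = (0.133)·(0.00182)·(0.00995) / ((0.330)³·(9.23×10⁻⁴)³) = 85200
Q = 85200 = K, so the system is already at equilibrium.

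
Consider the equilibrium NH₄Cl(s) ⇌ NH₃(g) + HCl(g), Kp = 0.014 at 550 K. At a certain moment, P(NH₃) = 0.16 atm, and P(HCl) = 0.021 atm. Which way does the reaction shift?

(NH₄Cl is a pure solid — omitted from Qp.)
Qp = P(NH₃)·P(HCl) = (0.16)·(0.021) = 0.0034
Qp = 0.0034 < Kp = 0.014, so the forward reaction proceeds.

to the right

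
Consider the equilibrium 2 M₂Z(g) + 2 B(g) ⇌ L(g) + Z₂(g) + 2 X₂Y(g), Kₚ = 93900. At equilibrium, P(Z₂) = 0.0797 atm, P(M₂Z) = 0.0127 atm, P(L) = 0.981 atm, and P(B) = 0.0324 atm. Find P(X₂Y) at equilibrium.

At equilibrium, Kₚ = P(L)·P(Z₂)·P(X₂Y)² / (P(M₂Z)²·P(B)²) = 93900.
(0.981)·(0.0797)·(P(X₂Y))² / ((0.0127)²·(0.0324)²) = 93900
P(X₂Y)² = 0.203 ⇒ P(X₂Y) = 0.451 atm

P(X₂Y) = 0.451 atm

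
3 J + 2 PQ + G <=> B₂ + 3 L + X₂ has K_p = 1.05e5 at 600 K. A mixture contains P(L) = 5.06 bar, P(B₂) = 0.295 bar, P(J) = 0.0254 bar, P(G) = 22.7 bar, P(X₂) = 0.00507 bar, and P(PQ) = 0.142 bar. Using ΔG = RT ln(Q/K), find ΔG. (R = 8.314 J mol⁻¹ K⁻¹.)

ΔG = -7.00 kJ/mol

Q_p = P(B₂)·P(L)³·P(X₂) / (P(J)³·P(PQ)²·P(G)) = (0.295)·(5.06)³·(0.00507) / ((0.0254)³·(0.142)²·(22.7)) = 25800
ΔG = RT ln(Q_p/K_p) = (8.314 J mol⁻¹ K⁻¹)(600 K) × ln(25800/1.05e5)
   = (4.988 kJ/mol)(-1.404) = -7.00 kJ/mol
ΔG < 0, so the forward reaction is spontaneous (proceeds forward).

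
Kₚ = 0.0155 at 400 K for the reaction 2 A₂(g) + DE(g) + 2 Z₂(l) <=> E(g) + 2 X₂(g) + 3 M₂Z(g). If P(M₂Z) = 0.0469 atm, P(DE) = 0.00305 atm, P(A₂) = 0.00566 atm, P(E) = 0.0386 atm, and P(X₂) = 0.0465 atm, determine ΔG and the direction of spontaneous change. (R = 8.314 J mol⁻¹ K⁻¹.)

(Z₂ is a pure liquid — omitted from Qₚ.)
Qₚ = P(E)·P(X₂)²·P(M₂Z)³ / (P(A₂)²·P(DE)) = (0.0386)·(0.0465)²·(0.0469)³ / ((0.00566)²·(0.00305)) = 0.0881
ΔG = RT ln(Qₚ/Kₚ) = (8.314 J mol⁻¹ K⁻¹)(400 K) × ln(0.0881/0.0155)
   = (3.326 kJ/mol)(1.738) = 5.78 kJ/mol
ΔG > 0, so the forward reaction is non-spontaneous (proceeds in reverse).

ΔG = 5.78 kJ/mol; the forward reaction is non-spontaneous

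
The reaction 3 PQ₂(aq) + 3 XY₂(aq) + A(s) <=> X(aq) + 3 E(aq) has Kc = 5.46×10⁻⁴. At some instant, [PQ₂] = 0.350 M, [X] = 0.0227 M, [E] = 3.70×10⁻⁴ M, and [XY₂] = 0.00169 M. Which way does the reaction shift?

(A is a pure solid — omitted from Qc.)
Qc = [X]·[E]³ / ([PQ₂]³·[XY₂]³) = (0.0227)·(3.70×10⁻⁴)³ / ((0.350)³·(0.00169)³) = 0.00556
Qc = 0.00556 > Kc = 5.46×10⁻⁴, so the reverse reaction proceeds.

toward reactants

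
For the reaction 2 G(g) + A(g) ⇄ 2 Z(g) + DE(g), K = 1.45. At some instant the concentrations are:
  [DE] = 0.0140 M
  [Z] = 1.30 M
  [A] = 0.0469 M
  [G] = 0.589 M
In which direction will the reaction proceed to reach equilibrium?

at equilibrium

Q = [Z]²·[DE] / ([G]²·[A]) = (1.30)²·(0.0140) / ((0.589)²·(0.0469)) = 1.45
Q = 1.45 = K, so the system is already at equilibrium.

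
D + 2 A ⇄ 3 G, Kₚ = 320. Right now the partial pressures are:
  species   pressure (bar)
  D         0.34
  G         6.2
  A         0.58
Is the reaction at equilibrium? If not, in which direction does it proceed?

Qₚ = P(G)³ / (P(D)·P(A)²) = (6.2)³ / ((0.34)·(0.58)²) = 2100
Qₚ = 2100 > Kₚ = 320, so the reverse reaction proceeds.

to the left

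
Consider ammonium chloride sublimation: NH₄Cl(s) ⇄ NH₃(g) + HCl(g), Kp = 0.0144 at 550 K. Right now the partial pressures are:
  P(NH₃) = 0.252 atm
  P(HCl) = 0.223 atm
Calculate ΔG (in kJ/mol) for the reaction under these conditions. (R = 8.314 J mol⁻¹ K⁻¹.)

(NH₄Cl is a pure solid — omitted from Qp.)
Qp = P(NH₃)·P(HCl) = (0.252)·(0.223) = 0.0562
ΔG = RT ln(Qp/Kp) = (8.314 J mol⁻¹ K⁻¹)(550 K) × ln(0.0562/0.0144)
   = (4.573 kJ/mol)(1.362) = 6.23 kJ/mol
ΔG > 0, so the forward reaction is non-spontaneous (proceeds in reverse).

ΔG = 6.23 kJ/mol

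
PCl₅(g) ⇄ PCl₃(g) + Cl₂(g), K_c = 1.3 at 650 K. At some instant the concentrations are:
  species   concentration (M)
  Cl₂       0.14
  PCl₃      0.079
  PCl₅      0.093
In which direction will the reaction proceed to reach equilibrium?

toward products

Q_c = [PCl₃]·[Cl₂] / [PCl₅] = (0.079)·(0.14) / (0.093) = 0.12
Q_c = 0.12 < K_c = 1.3, so the forward reaction proceeds.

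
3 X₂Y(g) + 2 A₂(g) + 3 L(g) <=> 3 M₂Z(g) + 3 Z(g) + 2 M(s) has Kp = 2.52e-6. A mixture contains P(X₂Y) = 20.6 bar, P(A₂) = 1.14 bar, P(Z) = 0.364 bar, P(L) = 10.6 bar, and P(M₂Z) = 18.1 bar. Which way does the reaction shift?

(M is a pure solid — omitted from Qp.)
Qp = P(M₂Z)³·P(Z)³ / (P(X₂Y)³·P(A₂)²·P(L)³) = (18.1)³·(0.364)³ / ((20.6)³·(1.14)²·(10.6)³) = 2.11e-5
Qp = 2.11e-5 > Kp = 2.52e-6, so the reverse reaction proceeds.

to the left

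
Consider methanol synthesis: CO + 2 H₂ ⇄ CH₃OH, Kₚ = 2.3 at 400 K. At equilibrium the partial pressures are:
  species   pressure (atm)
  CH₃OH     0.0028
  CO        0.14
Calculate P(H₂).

P(H₂) = 0.093 atm

At equilibrium, Kₚ = P(CH₃OH) / (P(CO)·P(H₂)²) = 2.3.
(0.0028) / ((0.14)·(P(H₂))²) = 2.3
P(H₂)² = 0.00870 ⇒ P(H₂) = 0.093 atm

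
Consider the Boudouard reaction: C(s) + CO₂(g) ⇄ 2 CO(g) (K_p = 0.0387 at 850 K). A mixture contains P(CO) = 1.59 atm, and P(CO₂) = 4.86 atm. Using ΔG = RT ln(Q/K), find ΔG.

ΔG = 18.4 kJ/mol

(C is a pure solid — omitted from Q_p.)
Q_p = P(CO)² / P(CO₂) = (1.59)² / (4.86) = 0.520
ΔG = RT ln(Q_p/K_p) = (8.314 J mol⁻¹ K⁻¹)(850 K) × ln(0.520/0.0387)
   = (7.067 kJ/mol)(2.598) = 18.4 kJ/mol
ΔG > 0, so the forward reaction is non-spontaneous (proceeds in reverse).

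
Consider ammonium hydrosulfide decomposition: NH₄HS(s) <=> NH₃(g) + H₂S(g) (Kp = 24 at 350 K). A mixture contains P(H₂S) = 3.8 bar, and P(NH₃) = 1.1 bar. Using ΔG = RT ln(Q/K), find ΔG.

(NH₄HS is a pure solid — omitted from Qp.)
Qp = P(NH₃)·P(H₂S) = (1.1)·(3.8) = 4.18
ΔG = RT ln(Qp/Kp) = (8.314 J mol⁻¹ K⁻¹)(350 K) × ln(4.18/24)
   = (2.910 kJ/mol)(-1.748) = -5.09 kJ/mol
ΔG < 0, so the forward reaction is spontaneous (proceeds forward).

ΔG = -5.09 kJ/mol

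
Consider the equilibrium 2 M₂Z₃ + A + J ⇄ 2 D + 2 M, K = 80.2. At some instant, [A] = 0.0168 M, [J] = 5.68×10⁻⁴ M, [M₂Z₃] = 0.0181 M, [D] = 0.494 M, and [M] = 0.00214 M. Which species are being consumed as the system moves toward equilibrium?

D, M (products)

Q = [D]²·[M]² / ([M₂Z₃]²·[A]·[J]) = (0.494)²·(0.00214)² / ((0.0181)²·(0.0168)·(5.68×10⁻⁴)) = 357
Q = 357 > K = 80.2: net reverse reaction.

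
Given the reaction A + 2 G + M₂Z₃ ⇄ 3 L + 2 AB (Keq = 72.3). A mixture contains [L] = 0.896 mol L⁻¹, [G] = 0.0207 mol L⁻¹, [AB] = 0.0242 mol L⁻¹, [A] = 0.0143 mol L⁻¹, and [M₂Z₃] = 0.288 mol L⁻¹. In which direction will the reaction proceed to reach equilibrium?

toward reactants

Q = [L]³·[AB]² / ([A]·[G]²·[M₂Z₃]) = (0.896)³·(0.0242)² / ((0.0143)·(0.0207)²·(0.288)) = 239
Q = 239 > Keq = 72.3, so the reverse reaction proceeds.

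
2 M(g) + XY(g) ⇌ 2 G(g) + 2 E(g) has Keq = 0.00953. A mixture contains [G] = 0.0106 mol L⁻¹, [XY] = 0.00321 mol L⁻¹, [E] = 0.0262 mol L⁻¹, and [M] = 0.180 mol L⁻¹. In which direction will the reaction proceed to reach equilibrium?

to the right

Q = [G]²·[E]² / ([M]²·[XY]) = (0.0106)²·(0.0262)² / ((0.180)²·(0.00321)) = 7.42e-4
Q = 7.42e-4 < Keq = 0.00953, so the forward reaction proceeds.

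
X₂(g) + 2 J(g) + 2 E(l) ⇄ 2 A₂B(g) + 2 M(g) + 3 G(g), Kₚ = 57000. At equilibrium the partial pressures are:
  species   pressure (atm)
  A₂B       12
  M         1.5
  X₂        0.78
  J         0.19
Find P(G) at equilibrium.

(E is a pure liquid — omitted from Kₚ.)
At equilibrium, Kₚ = P(A₂B)²·P(M)²·P(G)³ / (P(X₂)·P(J)²) = 57000.
(12)²·(1.5)²·(P(G))³ / ((0.78)·(0.19)²) = 57000
P(G)³ = 4.95 ⇒ P(G) = 1.7 atm

P(G) = 1.7 atm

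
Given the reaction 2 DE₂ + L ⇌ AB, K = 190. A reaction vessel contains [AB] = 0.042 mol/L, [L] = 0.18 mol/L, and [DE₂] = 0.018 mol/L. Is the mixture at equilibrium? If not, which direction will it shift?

no; Q > K, reaction proceeds in reverse

Q = [AB] / ([DE₂]²·[L]) = (0.042) / ((0.018)²·(0.18)) = 720
Q = 720 > K = 190: net reverse reaction.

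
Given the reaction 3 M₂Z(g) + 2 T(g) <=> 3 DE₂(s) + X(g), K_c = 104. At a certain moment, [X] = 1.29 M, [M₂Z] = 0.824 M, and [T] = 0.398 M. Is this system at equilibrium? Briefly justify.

(DE₂ is a pure solid — omitted from Q_c.)
Q_c = [X] / ([M₂Z]³·[T]²) = (1.29) / ((0.824)³·(0.398)²) = 14.6
Q_c = 14.6 < K_c = 104: net forward reaction.

no; Q < K, reaction proceeds forward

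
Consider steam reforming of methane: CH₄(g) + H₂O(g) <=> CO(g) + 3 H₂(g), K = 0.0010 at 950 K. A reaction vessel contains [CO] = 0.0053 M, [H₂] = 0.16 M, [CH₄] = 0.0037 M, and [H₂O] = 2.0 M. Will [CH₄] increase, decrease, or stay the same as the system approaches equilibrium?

Q = [CO]·[H₂]³ / ([CH₄]·[H₂O]) = (0.0053)·(0.16)³ / ((0.0037)·(2.0)) = 0.0029
Q = 0.0029 > K = 0.0010: net reverse reaction.
CH₄ is a reactant, so it increases.

increase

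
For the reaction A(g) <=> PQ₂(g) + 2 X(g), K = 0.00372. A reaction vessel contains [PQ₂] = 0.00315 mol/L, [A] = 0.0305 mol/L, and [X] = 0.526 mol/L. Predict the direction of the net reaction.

Q = [PQ₂]·[X]² / [A] = (0.00315)·(0.526)² / (0.0305) = 0.0286
Q = 0.0286 > K = 0.00372, so the reverse reaction proceeds.

in the reverse direction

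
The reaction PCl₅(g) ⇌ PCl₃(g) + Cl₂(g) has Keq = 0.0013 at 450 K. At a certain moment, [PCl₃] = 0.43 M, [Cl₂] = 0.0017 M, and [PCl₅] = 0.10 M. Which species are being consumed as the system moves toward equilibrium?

PCl₃, Cl₂ (products)

Q = [PCl₃]·[Cl₂] / [PCl₅] = (0.43)·(0.0017) / (0.10) = 0.0073
Q = 0.0073 > Keq = 0.0013: net reverse reaction.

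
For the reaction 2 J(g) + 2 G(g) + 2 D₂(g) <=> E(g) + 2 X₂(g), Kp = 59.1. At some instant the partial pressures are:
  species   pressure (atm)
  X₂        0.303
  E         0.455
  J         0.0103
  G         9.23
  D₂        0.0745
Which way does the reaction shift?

Qp = P(E)·P(X₂)² / (P(J)²·P(G)²·P(D₂)²) = (0.455)·(0.303)² / ((0.0103)²·(9.23)²·(0.0745)²) = 833
Qp = 833 > Kp = 59.1, so the reverse reaction proceeds.

toward reactants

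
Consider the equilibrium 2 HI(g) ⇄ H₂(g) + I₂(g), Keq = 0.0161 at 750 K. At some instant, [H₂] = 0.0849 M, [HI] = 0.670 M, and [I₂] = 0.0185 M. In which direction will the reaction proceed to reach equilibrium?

Q = [H₂]·[I₂] / [HI]² = (0.0849)·(0.0185) / (0.670)² = 0.00350
Q = 0.00350 < Keq = 0.0161, so the forward reaction proceeds.

to the right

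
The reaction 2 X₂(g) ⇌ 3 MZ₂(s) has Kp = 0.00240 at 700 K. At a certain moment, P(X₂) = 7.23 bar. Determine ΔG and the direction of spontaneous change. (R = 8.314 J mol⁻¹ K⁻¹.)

(MZ₂ is a pure solid — omitted from Qp.)
Qp = 1 / P(X₂)² = 1 / (7.23)² = 0.0191
ΔG = RT ln(Qp/Kp) = (8.314 J mol⁻¹ K⁻¹)(700 K) × ln(0.0191/0.00240)
   = (5.820 kJ/mol)(2.074) = 12.1 kJ/mol
ΔG > 0, so the forward reaction is non-spontaneous (proceeds in reverse).

ΔG = 12.1 kJ/mol; the forward reaction is non-spontaneous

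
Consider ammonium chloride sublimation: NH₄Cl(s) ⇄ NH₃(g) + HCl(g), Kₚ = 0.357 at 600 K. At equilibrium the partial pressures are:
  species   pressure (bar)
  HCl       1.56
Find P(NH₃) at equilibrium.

P(NH₃) = 0.229 bar

(NH₄Cl is a pure solid — omitted from Kₚ.)
At equilibrium, Kₚ = P(NH₃)·P(HCl) = 0.357.
(P(NH₃))·(1.56) = 0.357
P(NH₃) = 0.229 bar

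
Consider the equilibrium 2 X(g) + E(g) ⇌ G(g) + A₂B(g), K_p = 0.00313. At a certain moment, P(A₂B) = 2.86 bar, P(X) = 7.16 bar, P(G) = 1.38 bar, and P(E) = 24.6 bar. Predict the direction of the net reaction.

Q_p = P(G)·P(A₂B) / (P(X)²·P(E)) = (1.38)·(2.86) / ((7.16)²·(24.6)) = 0.00313
Q_p = 0.00313 = K_p, so the system is already at equilibrium.

neither direction; the system is at equilibrium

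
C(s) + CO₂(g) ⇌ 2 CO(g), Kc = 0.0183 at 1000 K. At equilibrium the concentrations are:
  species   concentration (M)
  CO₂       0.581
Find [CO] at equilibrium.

[CO] = 0.103 M

(C is a pure solid — omitted from Kc.)
At equilibrium, Kc = [CO]² / [CO₂] = 0.0183.
([CO])² / (0.581) = 0.0183
[CO]² = 0.0106 ⇒ [CO] = 0.103 M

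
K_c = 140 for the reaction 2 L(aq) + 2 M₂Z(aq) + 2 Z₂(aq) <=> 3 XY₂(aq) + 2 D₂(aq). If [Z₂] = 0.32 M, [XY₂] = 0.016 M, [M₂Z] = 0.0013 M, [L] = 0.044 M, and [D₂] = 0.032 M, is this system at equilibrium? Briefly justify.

no; Q < K, reaction proceeds forward

Q_c = [XY₂]³·[D₂]² / ([L]²·[M₂Z]²·[Z₂]²) = (0.016)³·(0.032)² / ((0.044)²·(0.0013)²·(0.32)²) = 13
Q_c = 13 < K_c = 140: net forward reaction.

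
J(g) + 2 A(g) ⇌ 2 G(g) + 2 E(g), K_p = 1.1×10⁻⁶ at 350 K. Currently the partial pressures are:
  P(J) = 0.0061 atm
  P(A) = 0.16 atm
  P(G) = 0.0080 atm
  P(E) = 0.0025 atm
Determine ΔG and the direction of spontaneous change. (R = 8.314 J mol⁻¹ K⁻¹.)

ΔG = 2.46 kJ/mol; the forward reaction is non-spontaneous

Q_p = P(G)²·P(E)² / (P(J)·P(A)²) = (0.0080)²·(0.0025)² / ((0.0061)·(0.16)²) = 2.56×10⁻⁶
ΔG = RT ln(Q_p/K_p) = (8.314 J mol⁻¹ K⁻¹)(350 K) × ln(2.56×10⁻⁶/1.1×10⁻⁶)
   = (2.910 kJ/mol)(0.8447) = 2.46 kJ/mol
ΔG > 0, so the forward reaction is non-spontaneous (proceeds in reverse).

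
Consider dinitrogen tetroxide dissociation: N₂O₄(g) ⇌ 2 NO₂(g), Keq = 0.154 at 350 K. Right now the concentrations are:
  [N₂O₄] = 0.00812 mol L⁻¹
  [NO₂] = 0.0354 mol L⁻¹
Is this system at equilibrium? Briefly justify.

Q = [NO₂]² / [N₂O₄] = (0.0354)² / (0.00812) = 0.154
Q = 0.154 = Keq; the system is at equilibrium.

yes, at equilibrium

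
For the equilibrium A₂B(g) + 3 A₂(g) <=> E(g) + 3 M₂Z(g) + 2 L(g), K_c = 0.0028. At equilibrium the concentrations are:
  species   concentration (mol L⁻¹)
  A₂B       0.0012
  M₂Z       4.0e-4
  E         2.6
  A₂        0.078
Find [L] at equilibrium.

[L] = 3.1 mol L⁻¹

At equilibrium, K_c = [E]·[M₂Z]³·[L]² / ([A₂B]·[A₂]³) = 0.0028.
(2.6)·(4.0e-4)³·([L])² / ((0.0012)·(0.078)³) = 0.0028
[L]² = 9.58 ⇒ [L] = 3.1 mol L⁻¹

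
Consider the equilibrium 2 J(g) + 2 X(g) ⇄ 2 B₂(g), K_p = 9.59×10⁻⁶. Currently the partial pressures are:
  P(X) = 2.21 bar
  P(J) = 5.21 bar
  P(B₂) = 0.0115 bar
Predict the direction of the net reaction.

Q_p = P(B₂)² / (P(J)²·P(X)²) = (0.0115)² / ((5.21)²·(2.21)²) = 9.98×10⁻⁷
Q_p = 9.98×10⁻⁷ < K_p = 9.59×10⁻⁶, so the forward reaction proceeds.

in the forward direction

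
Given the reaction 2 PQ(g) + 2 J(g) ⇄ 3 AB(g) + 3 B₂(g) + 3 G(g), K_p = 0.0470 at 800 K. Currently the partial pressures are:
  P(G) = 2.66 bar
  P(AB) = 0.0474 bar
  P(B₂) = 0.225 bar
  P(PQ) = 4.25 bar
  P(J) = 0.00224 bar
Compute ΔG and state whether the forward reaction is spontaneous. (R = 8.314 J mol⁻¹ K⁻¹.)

Q_p = P(AB)³·P(B₂)³·P(G)³ / (P(PQ)²·P(J)²) = (0.0474)³·(0.225)³·(2.66)³ / ((4.25)²·(0.00224)²) = 0.252
ΔG = RT ln(Q_p/K_p) = (8.314 J mol⁻¹ K⁻¹)(800 K) × ln(0.252/0.0470)
   = (6.651 kJ/mol)(1.679) = 11.2 kJ/mol
ΔG > 0, so the forward reaction is non-spontaneous (proceeds in reverse).

ΔG = 11.2 kJ/mol; the forward reaction is non-spontaneous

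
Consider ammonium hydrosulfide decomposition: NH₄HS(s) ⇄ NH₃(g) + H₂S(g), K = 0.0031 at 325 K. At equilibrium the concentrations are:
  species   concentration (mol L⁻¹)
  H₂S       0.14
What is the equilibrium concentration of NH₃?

(NH₄HS is a pure solid — omitted from K.)
At equilibrium, K = [NH₃]·[H₂S] = 0.0031.
([NH₃])·(0.14) = 0.0031
[NH₃] = 0.0221 = 0.022 mol L⁻¹

[NH₃] = 0.022 mol L⁻¹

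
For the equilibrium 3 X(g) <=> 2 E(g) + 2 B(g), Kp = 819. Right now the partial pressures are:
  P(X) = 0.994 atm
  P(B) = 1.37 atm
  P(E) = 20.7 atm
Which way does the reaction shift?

Qp = P(E)²·P(B)² / P(X)³ = (20.7)²·(1.37)² / (0.994)³ = 819
Qp = 819 = Kp, so the system is already at equilibrium.

at equilibrium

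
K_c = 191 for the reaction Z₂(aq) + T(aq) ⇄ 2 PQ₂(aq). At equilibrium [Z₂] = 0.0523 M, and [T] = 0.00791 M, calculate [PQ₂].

[PQ₂] = 0.281 M

At equilibrium, K_c = [PQ₂]² / ([Z₂]·[T]) = 191.
([PQ₂])² / ((0.0523)·(0.00791)) = 191
[PQ₂]² = 0.0790 ⇒ [PQ₂] = 0.281 M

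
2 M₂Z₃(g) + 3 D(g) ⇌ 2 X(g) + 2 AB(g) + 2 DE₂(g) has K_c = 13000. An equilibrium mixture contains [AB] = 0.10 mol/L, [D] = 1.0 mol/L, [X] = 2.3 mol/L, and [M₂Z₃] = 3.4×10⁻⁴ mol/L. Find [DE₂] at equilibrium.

[DE₂] = 0.17 mol/L

At equilibrium, K_c = [X]²·[AB]²·[DE₂]² / ([M₂Z₃]²·[D]³) = 13000.
(2.3)²·(0.10)²·([DE₂])² / ((3.4×10⁻⁴)²·(1.0)³) = 13000
[DE₂]² = 0.0284 ⇒ [DE₂] = 0.17 mol/L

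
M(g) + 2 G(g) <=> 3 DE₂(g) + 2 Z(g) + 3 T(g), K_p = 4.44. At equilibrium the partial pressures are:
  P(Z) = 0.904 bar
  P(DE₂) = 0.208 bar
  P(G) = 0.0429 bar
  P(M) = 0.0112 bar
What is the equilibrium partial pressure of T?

P(T) = 0.232 bar

At equilibrium, K_p = P(DE₂)³·P(Z)²·P(T)³ / (P(M)·P(G)²) = 4.44.
(0.208)³·(0.904)²·(P(T))³ / ((0.0112)·(0.0429)²) = 4.44
P(T)³ = 0.0124 ⇒ P(T) = 0.232 bar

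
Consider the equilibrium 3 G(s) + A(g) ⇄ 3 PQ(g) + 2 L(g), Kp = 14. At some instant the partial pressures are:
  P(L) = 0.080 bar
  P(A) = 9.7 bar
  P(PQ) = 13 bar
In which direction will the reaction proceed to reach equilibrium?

in the forward direction

(G is a pure solid — omitted from Qp.)
Qp = P(PQ)³·P(L)² / P(A) = (13)³·(0.080)² / (9.7) = 1.4
Qp = 1.4 < Kp = 14, so the forward reaction proceeds.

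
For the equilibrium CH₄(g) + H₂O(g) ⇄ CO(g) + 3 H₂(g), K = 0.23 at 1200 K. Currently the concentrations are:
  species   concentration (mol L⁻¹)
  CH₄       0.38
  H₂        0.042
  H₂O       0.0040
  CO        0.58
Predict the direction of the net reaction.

toward products

Q = [CO]·[H₂]³ / ([CH₄]·[H₂O]) = (0.58)·(0.042)³ / ((0.38)·(0.0040)) = 0.028
Q = 0.028 < K = 0.23, so the forward reaction proceeds.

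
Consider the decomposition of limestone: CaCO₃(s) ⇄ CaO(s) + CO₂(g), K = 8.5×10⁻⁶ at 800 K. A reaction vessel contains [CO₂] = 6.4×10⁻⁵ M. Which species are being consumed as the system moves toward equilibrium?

CaO, CO₂ (products)

(CaCO₃, CaO are pure solids — omitted from Q.)
Q = [CO₂] = 6.4×10⁻⁵
Q = 6.4×10⁻⁵ > K = 8.5×10⁻⁶: net reverse reaction.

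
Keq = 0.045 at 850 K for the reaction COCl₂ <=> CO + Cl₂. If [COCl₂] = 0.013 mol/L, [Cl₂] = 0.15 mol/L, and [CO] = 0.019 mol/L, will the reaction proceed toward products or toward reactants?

Q = [CO]·[Cl₂] / [COCl₂] = (0.019)·(0.15) / (0.013) = 0.22
Q = 0.22 > Keq = 0.045, so the reverse reaction proceeds.

reverse (toward reactants)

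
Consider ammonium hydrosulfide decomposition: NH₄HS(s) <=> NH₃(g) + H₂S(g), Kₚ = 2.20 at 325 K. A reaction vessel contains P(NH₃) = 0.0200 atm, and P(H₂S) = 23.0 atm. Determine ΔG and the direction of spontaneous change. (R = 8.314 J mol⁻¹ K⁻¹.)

(NH₄HS is a pure solid — omitted from Qₚ.)
Qₚ = P(NH₃)·P(H₂S) = (0.0200)·(23.0) = 0.460
ΔG = RT ln(Qₚ/Kₚ) = (8.314 J mol⁻¹ K⁻¹)(325 K) × ln(0.460/2.20)
   = (2.702 kJ/mol)(-1.565) = -4.23 kJ/mol
ΔG < 0, so the forward reaction is spontaneous (proceeds forward).

ΔG = -4.23 kJ/mol; the forward reaction is spontaneous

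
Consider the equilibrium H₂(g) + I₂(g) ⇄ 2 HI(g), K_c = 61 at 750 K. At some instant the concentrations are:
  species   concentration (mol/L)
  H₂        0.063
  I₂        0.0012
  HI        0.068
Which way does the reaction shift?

Q_c = [HI]² / ([H₂]·[I₂]) = (0.068)² / ((0.063)·(0.0012)) = 61
Q_c = 61 = K_c, so the system is already at equilibrium.

neither direction; the system is at equilibrium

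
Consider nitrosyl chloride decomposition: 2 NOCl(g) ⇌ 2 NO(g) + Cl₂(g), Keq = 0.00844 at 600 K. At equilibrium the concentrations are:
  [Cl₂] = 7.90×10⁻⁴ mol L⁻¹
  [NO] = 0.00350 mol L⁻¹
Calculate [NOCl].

[NOCl] = 0.00107 mol L⁻¹

At equilibrium, Keq = [NO]²·[Cl₂] / [NOCl]² = 0.00844.
(0.00350)²·(7.90×10⁻⁴) / ([NOCl])² = 0.00844
[NOCl]² = 1.15×10⁻⁶ ⇒ [NOCl] = 0.00107 mol L⁻¹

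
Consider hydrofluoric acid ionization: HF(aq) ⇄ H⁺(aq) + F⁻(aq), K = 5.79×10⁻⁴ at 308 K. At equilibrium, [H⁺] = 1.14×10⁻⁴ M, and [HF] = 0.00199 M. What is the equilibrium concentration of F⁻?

At equilibrium, K = [H⁺]·[F⁻] / [HF] = 5.79×10⁻⁴.
(1.14×10⁻⁴)·([F⁻]) / (0.00199) = 5.79×10⁻⁴
[F⁻] = 0.0101 M

[F⁻] = 0.0101 M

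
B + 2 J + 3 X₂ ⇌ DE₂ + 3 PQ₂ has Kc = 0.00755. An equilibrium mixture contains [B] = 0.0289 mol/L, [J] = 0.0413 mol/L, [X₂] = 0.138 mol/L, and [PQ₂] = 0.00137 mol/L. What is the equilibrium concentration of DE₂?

[DE₂] = 0.380 mol/L

At equilibrium, Kc = [DE₂]·[PQ₂]³ / ([B]·[J]²·[X₂]³) = 0.00755.
([DE₂])·(0.00137)³ / ((0.0289)·(0.0413)²·(0.138)³) = 0.00755
[DE₂] = 0.380 mol/L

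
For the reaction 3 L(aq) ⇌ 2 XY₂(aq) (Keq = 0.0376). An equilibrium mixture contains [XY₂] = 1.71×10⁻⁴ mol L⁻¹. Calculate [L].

[L] = 0.00920 mol L⁻¹

At equilibrium, Keq = [XY₂]² / [L]³ = 0.0376.
(1.71×10⁻⁴)² / ([L])³ = 0.0376
[L]³ = 7.78×10⁻⁷ ⇒ [L] = 0.00920 mol L⁻¹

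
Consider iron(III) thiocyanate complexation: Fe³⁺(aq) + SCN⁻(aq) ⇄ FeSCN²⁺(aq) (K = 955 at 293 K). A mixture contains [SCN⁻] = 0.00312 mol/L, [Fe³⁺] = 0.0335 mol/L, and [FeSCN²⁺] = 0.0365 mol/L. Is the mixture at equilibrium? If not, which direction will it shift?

Q = [FeSCN²⁺] / ([Fe³⁺]·[SCN⁻]) = (0.0365) / ((0.0335)·(0.00312)) = 349
Q = 349 < K = 955: net forward reaction.

no; Q < K, reaction proceeds forward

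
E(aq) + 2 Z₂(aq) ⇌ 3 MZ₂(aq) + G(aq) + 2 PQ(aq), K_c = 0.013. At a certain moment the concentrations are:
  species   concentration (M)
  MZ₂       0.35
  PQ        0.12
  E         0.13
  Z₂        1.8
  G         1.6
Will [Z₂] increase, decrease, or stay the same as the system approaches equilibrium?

decrease

Q_c = [MZ₂]³·[G]·[PQ]² / ([E]·[Z₂]²) = (0.35)³·(1.6)·(0.12)² / ((0.13)·(1.8)²) = 0.0023
Q_c = 0.0023 < K_c = 0.013: net forward reaction.
Z₂ is a reactant, so it decreases.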